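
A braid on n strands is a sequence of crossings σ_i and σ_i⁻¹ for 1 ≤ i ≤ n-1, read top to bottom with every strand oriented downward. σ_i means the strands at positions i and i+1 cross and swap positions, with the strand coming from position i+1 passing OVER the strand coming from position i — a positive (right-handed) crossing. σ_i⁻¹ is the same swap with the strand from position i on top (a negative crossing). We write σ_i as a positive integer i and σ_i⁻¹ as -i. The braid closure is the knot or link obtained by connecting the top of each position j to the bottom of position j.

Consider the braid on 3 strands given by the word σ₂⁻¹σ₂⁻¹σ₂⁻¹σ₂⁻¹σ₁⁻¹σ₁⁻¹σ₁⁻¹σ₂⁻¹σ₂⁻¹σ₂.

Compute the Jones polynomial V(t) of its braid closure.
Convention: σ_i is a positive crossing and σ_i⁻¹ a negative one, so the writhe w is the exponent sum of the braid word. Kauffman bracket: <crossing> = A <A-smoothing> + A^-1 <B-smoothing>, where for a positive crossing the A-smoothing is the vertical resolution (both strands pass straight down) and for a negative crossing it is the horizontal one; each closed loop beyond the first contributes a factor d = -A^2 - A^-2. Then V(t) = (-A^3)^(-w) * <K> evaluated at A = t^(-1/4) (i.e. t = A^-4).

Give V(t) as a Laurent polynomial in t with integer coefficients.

t^-3 + 2*t^-5 - 2*t^-6 + 2*t^-7 - 3*t^-8 + 2*t^-9 - 2*t^-10 + t^-11

Derivation:
The presented braid s2^-1 s2^-1 s2^-1 s2^-1 s1^-1 s1^-1 s1^-1 s2^-1 s2^-1 s2 on 3 strands reduces by inverse Markov moves (closure unchanged at each step):
  Deconjugate: the word is γ·β·γ⁻¹ with γ = s2^-1 (prefix) and γ⁻¹ = s2 (suffix); strip both.
Reduced to β = s2^-1 s2^-1 s2^-1 s1^-1 s1^-1 s1^-1 s2^-1 s2^-1 on 3 strands, 8 crossings.
Compute on β:
Braid: s2^-1 s2^-1 s2^-1 s1^-1 s1^-1 s1^-1 s2^-1 s2^-1 on 3 strands, 8 crossings.
Writhe w = (#positive) - (#negative) = 0 - 8 = -8.
Enumerate smoothing states for the bracket polynomial. There are 2^8 = 256 states.
For each crossing: s=0 is the vertical smoothing, s=1 horizontal. Crossing k contributes A^(sign_k * (1 - 2*s_k)); loop factor d = -A^2 - A^-2.
Tabulate the states by total A-exponent and number of loops L (A-exp: L × count):
  A^8: L=7 ×1
  A^6: L=6 ×8
  A^4: L=5 ×28
  A^2: L=4 ×55, L=6 ×1
  A^0: L=3 ×65, L=5 ×5
  A^-2: L=2 ×45, L=4 ×11
  A^-4: L=1 ×15, L=3 ×13
  A^-6: L=2 ×8
  A^-8: L=3 ×1
Each group contributes A^e * Σ count * d^(L-1):
Powers of d = -A^2 - A^-2: d^2 = A^4 + 2 + A^-4; d^3 = -A^6 - 3*A^2 - 3*A^-2 - A^-6; d^4 = A^8 + 4*A^4 + 6 + 4*A^-4 + A^-8; d^5 = -A^10 - 5*A^6 - 10*A^2 - 10*A^-2 - 5*A^-6 - A^-10; d^6 = A^12 + 6*A^8 + 15*A^4 + 20 + 15*A^-4 + 6*A^-8 + A^-12.
  A^8 * (d^6) = A^20 + 6*A^16 + 15*A^12 + 20*A^8 + 15*A^4 + 6 + A^-4
  A^6 * (8*d^5) = -8*A^16 - 40*A^12 - 80*A^8 - 80*A^4 - 40 - 8*A^-4
  A^4 * (28*d^4) = 28*A^12 + 112*A^8 + 168*A^4 + 112 + 28*A^-4
  A^2 * (55*d^3 + d^5) = -A^12 - 60*A^8 - 175*A^4 - 175 - 60*A^-4 - A^-8
  A^0 * (65*d^2 + 5*d^4) = 5*A^8 + 85*A^4 + 160 + 85*A^-4 + 5*A^-8
  A^-2 * (45*d + 11*d^3) = -11*A^4 - 78 - 78*A^-4 - 11*A^-8
  A^-4 * (15 + 13*d^2) = 13 + 41*A^-4 + 13*A^-8
  A^-6 * (8*d) = -8*A^-4 - 8*A^-8
  A^-8 * (d^2) = A^-4 + 2*A^-8 + A^-12
Summing the groups: <K> = A^20 - 2*A^16 + 2*A^12 - 3*A^8 + 2*A^4 - 2 + 2*A^-4 + A^-12
Normalise by the writhe: (-A^3)^(-w) = (-A^3)^(8) = A^24, so f(A) = A^24 * <K> = A^44 - 2*A^40 + 2*A^36 - 3*A^32 + 2*A^28 - 2*A^24 + 2*A^20 + A^12.
Substitute A = t^(-1/4), i.e. A^e → t^(-e/4): V(t) = t^-3 + 2*t^-5 - 2*t^-6 + 2*t^-7 - 3*t^-8 + 2*t^-9 - 2*t^-10 + t^-11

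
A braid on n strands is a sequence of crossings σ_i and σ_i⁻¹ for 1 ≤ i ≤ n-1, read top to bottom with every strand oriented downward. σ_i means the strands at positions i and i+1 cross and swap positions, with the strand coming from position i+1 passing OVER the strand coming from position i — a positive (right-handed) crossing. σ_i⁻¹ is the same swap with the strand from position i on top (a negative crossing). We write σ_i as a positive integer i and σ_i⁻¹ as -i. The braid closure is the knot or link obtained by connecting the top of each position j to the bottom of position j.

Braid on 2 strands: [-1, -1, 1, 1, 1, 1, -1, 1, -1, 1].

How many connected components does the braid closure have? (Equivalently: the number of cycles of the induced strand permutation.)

Track the strand permutation on 2 strands, starting from identity.
  step 1: s1^-1 swaps positions 1,2 -> [2 1]
  step 2: s1^-1 swaps positions 1,2 -> [1 2]
  step 3: s1 swaps positions 1,2 -> [2 1]
  step 4: s1 swaps positions 1,2 -> [1 2]
  step 5: s1 swaps positions 1,2 -> [2 1]
  step 6: s1 swaps positions 1,2 -> [1 2]
  step 7: s1^-1 swaps positions 1,2 -> [2 1]
  step 8: s1 swaps positions 1,2 -> [1 2]
  step 9: s1^-1 swaps positions 1,2 -> [2 1]
  step 10: s1 swaps positions 1,2 -> [1 2]
Final permutation (position -> original strand): [1 2]
Closure components = cycle count of this permutation = 2.

Answer: 2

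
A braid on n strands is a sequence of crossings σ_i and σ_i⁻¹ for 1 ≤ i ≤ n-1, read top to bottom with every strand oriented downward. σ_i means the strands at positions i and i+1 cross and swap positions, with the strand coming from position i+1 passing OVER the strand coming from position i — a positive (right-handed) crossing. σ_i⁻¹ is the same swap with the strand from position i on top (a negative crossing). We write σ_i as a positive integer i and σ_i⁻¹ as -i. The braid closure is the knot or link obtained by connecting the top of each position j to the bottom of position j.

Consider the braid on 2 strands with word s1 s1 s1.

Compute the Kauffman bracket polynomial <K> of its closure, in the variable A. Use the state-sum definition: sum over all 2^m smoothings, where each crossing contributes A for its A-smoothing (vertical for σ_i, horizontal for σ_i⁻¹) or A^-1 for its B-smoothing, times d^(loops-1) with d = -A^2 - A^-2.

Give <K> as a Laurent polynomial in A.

Braid: s1 s1 s1 on 2 strands, 3 crossings.
Writhe w = (#positive) - (#negative) = 3 - 0 = 3.
Computing the Kauffman bracket via state sum. There are 2^3 = 8 states.
For each crossing: s=0 is the vertical smoothing, s=1 horizontal. Crossing k contributes A^(sign_k * (1 - 2*s_k)); loop factor d = -A^2 - A^-2.
  state 000: A-exp=+3, loops=2, term = A^3 * d^1
  state 001: A-exp=+1, loops=1, term = A^1 * d^0
  state 010: A-exp=+1, loops=1, term = A^1 * d^0
  state 011: A-exp=-1, loops=2, term = A^-1 * d^1
  state 100: A-exp=+1, loops=1, term = A^1 * d^0
  state 101: A-exp=-1, loops=2, term = A^-1 * d^1
  state 110: A-exp=-1, loops=2, term = A^-1 * d^1
  state 111: A-exp=-3, loops=3, term = A^-3 * d^2
Collect the terms by A-exponent (count of states per loop number):
Powers of d = -A^2 - A^-2: d^2 = A^4 + 2 + A^-4.
  A^3 * (d) = -A^5 - A
  A^1 * (3) = 3*A
  A^-1 * (3*d) = -3*A - 3*A^-3
  A^-3 * (d^2) = A + 2*A^-3 + A^-7
Summing the groups: <K> = -A^5 - A^-3 + A^-7

Answer: -A^5 - A^-3 + A^-7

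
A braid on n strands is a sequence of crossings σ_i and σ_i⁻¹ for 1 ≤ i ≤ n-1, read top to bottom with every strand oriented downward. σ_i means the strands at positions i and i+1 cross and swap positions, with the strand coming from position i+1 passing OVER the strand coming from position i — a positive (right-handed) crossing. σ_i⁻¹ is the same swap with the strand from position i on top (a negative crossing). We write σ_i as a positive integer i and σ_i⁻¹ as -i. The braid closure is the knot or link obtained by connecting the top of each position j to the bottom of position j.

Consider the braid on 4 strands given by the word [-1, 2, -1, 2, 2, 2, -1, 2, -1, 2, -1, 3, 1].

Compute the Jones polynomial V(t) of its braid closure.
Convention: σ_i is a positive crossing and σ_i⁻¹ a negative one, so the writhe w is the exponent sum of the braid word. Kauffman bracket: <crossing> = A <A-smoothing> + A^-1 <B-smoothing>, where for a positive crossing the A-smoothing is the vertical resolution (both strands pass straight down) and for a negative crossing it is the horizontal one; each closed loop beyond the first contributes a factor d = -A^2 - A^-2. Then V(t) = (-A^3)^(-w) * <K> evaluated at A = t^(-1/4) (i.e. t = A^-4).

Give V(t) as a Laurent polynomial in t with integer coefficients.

t^7 - 4*t^6 + 7*t^5 - 11*t^4 + 14*t^3 - 14*t^2 + 14*t - 10 + 7*t^-1 - 4*t^-2 + t^-3

Derivation:
The presented braid s1^-1 s2 s1^-1 s2 s2 s2 s1^-1 s2 s1^-1 s2 s1^-1 s3 s1 on 4 strands reduces by inverse Markov moves (closure unchanged at each step):
  Deconjugate: the word is γ·β·γ⁻¹ with γ = s1^-1 (prefix) and γ⁻¹ = s1 (suffix); strip both.
  Destabilize: the word has the form β·s3 where s3 occurs only as the final letter (β ∈ B_3); drop it and the last strand → 3 strands.
Reduced to β = s2 s1^-1 s2 s2 s2 s1^-1 s2 s1^-1 s2 s1^-1 on 3 strands, 10 crossings.
Compute on β:
Braid: s2 s1^-1 s2 s2 s2 s1^-1 s2 s1^-1 s2 s1^-1 on 3 strands, 10 crossings.
Writhe w = (#positive) - (#negative) = 6 - 4 = 2.
Computing the Kauffman bracket via state sum. There are 2^10 = 1024 states.
For each crossing: s=0 is the vertical smoothing, s=1 horizontal. Crossing k contributes A^(sign_k * (1 - 2*s_k)); loop factor d = -A^2 - A^-2.
Tabulate the states by total A-exponent and number of loops L (A-exp: L × count):
  A^10: L=5 ×1
  A^8: L=4 ×10
  A^6: L=3 ×42, L=5 ×3
  A^4: L=2 ×90, L=4 ×29, L=6 ×1
  A^2: L=1 ×87, L=3 ×110, L=5 ×13
  A^0: L=2 ×179, L=4 ×71, L=6 ×2
  A^-2: L=3 ×187, L=5 ×23
  A^-4: L=4 ×117, L=6 ×3
  A^-6: L=5 ×45
  A^-8: L=6 ×10
  A^-10: L=7 ×1
Each group contributes A^e * Σ count * d^(L-1):
Powers of d = -A^2 - A^-2: d^2 = A^4 + 2 + A^-4; d^3 = -A^6 - 3*A^2 - 3*A^-2 - A^-6; d^4 = A^8 + 4*A^4 + 6 + 4*A^-4 + A^-8; d^5 = -A^10 - 5*A^6 - 10*A^2 - 10*A^-2 - 5*A^-6 - A^-10; d^6 = A^12 + 6*A^8 + 15*A^4 + 20 + 15*A^-4 + 6*A^-8 + A^-12.
  A^10 * (d^4) = A^18 + 4*A^14 + 6*A^10 + 4*A^6 + A^2
  A^8 * (10*d^3) = -10*A^14 - 30*A^10 - 30*A^6 - 10*A^2
  A^6 * (42*d^2 + 3*d^4) = 3*A^14 + 54*A^10 + 102*A^6 + 54*A^2 + 3*A^-2
  A^4 * (90*d + 29*d^3 + d^5) = -A^14 - 34*A^10 - 187*A^6 - 187*A^2 - 34*A^-2 - A^-6
  A^2 * (87 + 110*d^2 + 13*d^4) = 13*A^10 + 162*A^6 + 385*A^2 + 162*A^-2 + 13*A^-6
  A^0 * (179*d + 71*d^3 + 2*d^5) = -2*A^10 - 81*A^6 - 412*A^2 - 412*A^-2 - 81*A^-6 - 2*A^-10
  A^-2 * (187*d^2 + 23*d^4) = 23*A^6 + 279*A^2 + 512*A^-2 + 279*A^-6 + 23*A^-10
  A^-4 * (117*d^3 + 3*d^5) = -3*A^6 - 132*A^2 - 381*A^-2 - 381*A^-6 - 132*A^-10 - 3*A^-14
  A^-6 * (45*d^4) = 45*A^2 + 180*A^-2 + 270*A^-6 + 180*A^-10 + 45*A^-14
  A^-8 * (10*d^5) = -10*A^2 - 50*A^-2 - 100*A^-6 - 100*A^-10 - 50*A^-14 - 10*A^-18
  A^-10 * (d^6) = A^2 + 6*A^-2 + 15*A^-6 + 20*A^-10 + 15*A^-14 + 6*A^-18 + A^-22
Summing the groups: <K> = A^18 - 4*A^14 + 7*A^10 - 10*A^6 + 14*A^2 - 14*A^-2 + 14*A^-6 - 11*A^-10 + 7*A^-14 - 4*A^-18 + A^-22
Normalise by the writhe: (-A^3)^(-w) = (-A^3)^(-2) = A^-6, so f(A) = A^-6 * <K> = A^12 - 4*A^8 + 7*A^4 - 10 + 14*A^-4 - 14*A^-8 + 14*A^-12 - 11*A^-16 + 7*A^-20 - 4*A^-24 + A^-28.
Substitute A = t^(-1/4), i.e. A^e → t^(-e/4): V(t) = t^7 - 4*t^6 + 7*t^5 - 11*t^4 + 14*t^3 - 14*t^2 + 14*t - 10 + 7*t^-1 - 4*t^-2 + t^-3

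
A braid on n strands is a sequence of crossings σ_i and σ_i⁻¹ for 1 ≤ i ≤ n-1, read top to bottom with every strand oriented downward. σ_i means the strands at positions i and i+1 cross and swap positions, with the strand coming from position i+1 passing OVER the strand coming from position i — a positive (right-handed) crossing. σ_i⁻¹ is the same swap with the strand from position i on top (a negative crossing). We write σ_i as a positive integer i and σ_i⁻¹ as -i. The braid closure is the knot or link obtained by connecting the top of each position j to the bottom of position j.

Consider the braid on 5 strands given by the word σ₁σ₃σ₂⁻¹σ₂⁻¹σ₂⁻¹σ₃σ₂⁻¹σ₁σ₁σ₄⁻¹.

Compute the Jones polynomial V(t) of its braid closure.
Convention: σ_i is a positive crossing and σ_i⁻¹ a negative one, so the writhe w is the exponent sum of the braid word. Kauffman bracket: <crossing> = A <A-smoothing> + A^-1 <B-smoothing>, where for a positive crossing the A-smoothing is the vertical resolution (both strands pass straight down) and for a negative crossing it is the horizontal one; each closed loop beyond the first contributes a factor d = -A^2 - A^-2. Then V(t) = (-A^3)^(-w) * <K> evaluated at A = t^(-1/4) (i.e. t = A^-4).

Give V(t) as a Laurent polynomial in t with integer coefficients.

The presented braid s1 s3 s2^-1 s2^-1 s2^-1 s3 s2^-1 s1 s1 s4^-1 on 5 strands reduces by inverse Markov moves (closure unchanged at each step):
  Destabilize: the word has the form β·s4^-1 where s4^-1 occurs only as the final letter (β ∈ B_4); drop it and the last strand → 4 strands.
Reduced to β = s1 s3 s2^-1 s2^-1 s2^-1 s3 s2^-1 s1 s1 on 4 strands, 9 crossings.
Compute on β:
Braid: s1 s3 s2^-1 s2^-1 s2^-1 s3 s2^-1 s1 s1 on 4 strands, 9 crossings.
Writhe w = (#positive) - (#negative) = 5 - 4 = 1.
Computing the Kauffman bracket via state sum. There are 2^9 = 512 states.
Smooth each crossing (0=||, 1=⌣⌢); contribution A^(Σ sign_k(1-2s_k)) * d^(L-1).
Tabulate the states by total A-exponent and number of loops L (A-exp: L × count):
  A^9: L=6 ×1
  A^7: L=5 ×9
  A^5: L=4 ×33, L=6 ×3
  A^3: L=3 ×64, L=5 ×19, L=7 ×1
  A^1: L=2 ×68, L=4 ×52, L=6 ×6
  A^-1: L=1 ×33, L=3 ×75, L=5 ×18
  A^-3: L=2 ×51, L=4 ×32, L=6 ×1
  A^-5: L=3 ×32, L=5 ×4
  A^-7: L=4 ×9
  A^-9: L=5 ×1
Each group contributes A^e * Σ count * d^(L-1):
Powers of d = -A^2 - A^-2: d^2 = A^4 + 2 + A^-4; d^3 = -A^6 - 3*A^2 - 3*A^-2 - A^-6; d^4 = A^8 + 4*A^4 + 6 + 4*A^-4 + A^-8; d^5 = -A^10 - 5*A^6 - 10*A^2 - 10*A^-2 - 5*A^-6 - A^-10; d^6 = A^12 + 6*A^8 + 15*A^4 + 20 + 15*A^-4 + 6*A^-8 + A^-12.
  A^9 * (d^5) = -A^19 - 5*A^15 - 10*A^11 - 10*A^7 - 5*A^3 - A^-1
  A^7 * (9*d^4) = 9*A^15 + 36*A^11 + 54*A^7 + 36*A^3 + 9*A^-1
  A^5 * (33*d^3 + 3*d^5) = -3*A^15 - 48*A^11 - 129*A^7 - 129*A^3 - 48*A^-1 - 3*A^-5
  A^3 * (64*d^2 + 19*d^4 + d^6) = A^15 + 25*A^11 + 155*A^7 + 262*A^3 + 155*A^-1 + 25*A^-5 + A^-9
  A^1 * (68*d + 52*d^3 + 6*d^5) = -6*A^11 - 82*A^7 - 284*A^3 - 284*A^-1 - 82*A^-5 - 6*A^-9
  A^-1 * (33 + 75*d^2 + 18*d^4) = 18*A^7 + 147*A^3 + 291*A^-1 + 147*A^-5 + 18*A^-9
  A^-3 * (51*d + 32*d^3 + d^5) = -A^7 - 37*A^3 - 157*A^-1 - 157*A^-5 - 37*A^-9 - A^-13
  A^-5 * (32*d^2 + 4*d^4) = 4*A^3 + 48*A^-1 + 88*A^-5 + 48*A^-9 + 4*A^-13
  A^-7 * (9*d^3) = -9*A^-1 - 27*A^-5 - 27*A^-9 - 9*A^-13
  A^-9 * (d^4) = A^-1 + 4*A^-5 + 6*A^-9 + 4*A^-13 + A^-17
Summing the groups: <K> = -A^19 + 2*A^15 - 3*A^11 + 5*A^7 - 6*A^3 + 5*A^-1 - 5*A^-5 + 3*A^-9 - 2*A^-13 + A^-17
Normalise by the writhe: (-A^3)^(-w) = (-A^3)^(-1) = -A^-3, so f(A) = -A^-3 * <K> = A^16 - 2*A^12 + 3*A^8 - 5*A^4 + 6 - 5*A^-4 + 5*A^-8 - 3*A^-12 + 2*A^-16 - A^-20.
Substitute A = t^(-1/4), i.e. A^e → t^(-e/4): V(t) = -t^5 + 2*t^4 - 3*t^3 + 5*t^2 - 5*t + 6 - 5*t^-1 + 3*t^-2 - 2*t^-3 + t^-4

Answer: -t^5 + 2*t^4 - 3*t^3 + 5*t^2 - 5*t + 6 - 5*t^-1 + 3*t^-2 - 2*t^-3 + t^-4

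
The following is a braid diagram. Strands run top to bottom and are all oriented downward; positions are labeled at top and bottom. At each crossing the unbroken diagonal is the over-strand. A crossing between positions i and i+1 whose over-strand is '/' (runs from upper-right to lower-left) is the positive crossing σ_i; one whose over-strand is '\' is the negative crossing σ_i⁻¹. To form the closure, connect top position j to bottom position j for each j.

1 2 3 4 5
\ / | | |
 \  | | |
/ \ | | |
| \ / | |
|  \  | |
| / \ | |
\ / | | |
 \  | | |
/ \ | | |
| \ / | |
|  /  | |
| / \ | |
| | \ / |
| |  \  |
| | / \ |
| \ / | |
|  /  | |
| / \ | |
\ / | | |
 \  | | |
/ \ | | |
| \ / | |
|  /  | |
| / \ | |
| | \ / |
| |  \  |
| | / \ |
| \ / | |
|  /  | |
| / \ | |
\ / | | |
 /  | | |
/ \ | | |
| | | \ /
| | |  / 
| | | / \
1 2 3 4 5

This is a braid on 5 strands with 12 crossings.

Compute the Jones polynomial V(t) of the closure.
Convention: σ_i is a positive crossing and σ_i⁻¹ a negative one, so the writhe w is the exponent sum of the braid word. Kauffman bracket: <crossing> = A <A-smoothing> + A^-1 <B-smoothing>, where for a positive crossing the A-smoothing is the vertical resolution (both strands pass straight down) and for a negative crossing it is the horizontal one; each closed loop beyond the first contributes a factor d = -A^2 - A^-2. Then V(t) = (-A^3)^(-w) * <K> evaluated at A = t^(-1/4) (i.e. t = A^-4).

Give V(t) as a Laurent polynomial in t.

Reading the diagram top to bottom ('/'-over between positions i,i+1 = s_i, '\'-over = s_i^-1): braid word = s1^-1 s2^-1 s1^-1 s2 s3^-1 s2 s1^-1 s2 s3^-1 s2 s1 s4.
The presented braid s1^-1 s2^-1 s1^-1 s2 s3^-1 s2 s1^-1 s2 s3^-1 s2 s1 s4 on 5 strands reduces by inverse Markov moves (closure unchanged at each step):
  Destabilize: the word has the form β·s4 where s4 occurs only as the final letter (β ∈ B_4); drop it and the last strand → 4 strands.
  Deconjugate: the word is γ·β·γ⁻¹ with γ = s1^-1 s2^-1 (prefix) and γ⁻¹ = s2 s1 (suffix); strip both.
Reduced to β = s1^-1 s2 s3^-1 s2 s1^-1 s2 s3^-1 on 4 strands, 7 crossings.
Compute on β:
Braid: s1^-1 s2 s3^-1 s2 s1^-1 s2 s3^-1 on 4 strands, 7 crossings.
Writhe w = (#positive) - (#negative) = 3 - 4 = -1.
State-sum expansion of <K>. There are 2^7 = 128 states.
Smooth each crossing (0=||, 1=⌣⌢); contribution A^(Σ sign_k(1-2s_k)) * d^(L-1).
Tabulate the states by total A-exponent and number of loops L (A-exp: L × count):
  A^7: L=4 ×1
  A^5: L=3 ×7
  A^3: L=2 ×19, L=4 ×2
  A^1: L=1 ×21, L=3 ×14
  A^-1: L=2 ×32, L=4 ×3
  A^-3: L=3 ×21
  A^-5: L=4 ×7
  A^-7: L=5 ×1
Each group contributes A^e * Σ count * d^(L-1):
Powers of d = -A^2 - A^-2: d^2 = A^4 + 2 + A^-4; d^3 = -A^6 - 3*A^2 - 3*A^-2 - A^-6; d^4 = A^8 + 4*A^4 + 6 + 4*A^-4 + A^-8.
  A^7 * (d^3) = -A^13 - 3*A^9 - 3*A^5 - A
  A^5 * (7*d^2) = 7*A^9 + 14*A^5 + 7*A
  A^3 * (19*d + 2*d^3) = -2*A^9 - 25*A^5 - 25*A - 2*A^-3
  A^1 * (21 + 14*d^2) = 14*A^5 + 49*A + 14*A^-3
  A^-1 * (32*d + 3*d^3) = -3*A^5 - 41*A - 41*A^-3 - 3*A^-7
  A^-3 * (21*d^2) = 21*A + 42*A^-3 + 21*A^-7
  A^-5 * (7*d^3) = -7*A - 21*A^-3 - 21*A^-7 - 7*A^-11
  A^-7 * (d^4) = A + 4*A^-3 + 6*A^-7 + 4*A^-11 + A^-15
Summing the groups: <K> = -A^13 + 2*A^9 - 3*A^5 + 4*A - 4*A^-3 + 3*A^-7 - 3*A^-11 + A^-15
Normalise by the writhe: (-A^3)^(-w) = (-A^3)^(1) = -A^3, so f(A) = -A^3 * <K> = A^16 - 2*A^12 + 3*A^8 - 4*A^4 + 4 - 3*A^-4 + 3*A^-8 - A^-12.
Substitute A = t^(-1/4), i.e. A^e → t^(-e/4): V(t) = -t^3 + 3*t^2 - 3*t + 4 - 4*t^-1 + 3*t^-2 - 2*t^-3 + t^-4

Answer: -t^3 + 3*t^2 - 3*t + 4 - 4*t^-1 + 3*t^-2 - 2*t^-3 + t^-4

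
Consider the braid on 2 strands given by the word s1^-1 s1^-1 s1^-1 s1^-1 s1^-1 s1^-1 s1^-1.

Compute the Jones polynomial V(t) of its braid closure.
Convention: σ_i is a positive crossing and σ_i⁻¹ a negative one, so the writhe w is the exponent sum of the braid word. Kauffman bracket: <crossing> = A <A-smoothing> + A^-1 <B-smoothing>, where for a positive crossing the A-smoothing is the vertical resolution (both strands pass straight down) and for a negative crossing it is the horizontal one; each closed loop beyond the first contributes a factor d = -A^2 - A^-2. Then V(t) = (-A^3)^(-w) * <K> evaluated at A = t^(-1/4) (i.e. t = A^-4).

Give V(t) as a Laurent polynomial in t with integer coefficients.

Braid: s1^-1 s1^-1 s1^-1 s1^-1 s1^-1 s1^-1 s1^-1 on 2 strands, 7 crossings.
Writhe w = (#positive) - (#negative) = 0 - 7 = -7.
State-sum expansion of <K>. There are 2^7 = 128 states.
Each crossing splits two ways (0=vertical, 1=horizontal). The state's weight is A^(#A-smoothings - #B-smoothings) * d^(loops - 1).
Tabulate the states by total A-exponent and number of loops L (A-exp: L × count):
  A^7: L=7 ×1
  A^5: L=6 ×7
  A^3: L=5 ×21
  A^1: L=4 ×35
  A^-1: L=3 ×35
  A^-3: L=2 ×21
  A^-5: L=1 ×7
  A^-7: L=2 ×1
Each group contributes A^e * Σ count * d^(L-1):
Powers of d = -A^2 - A^-2: d^2 = A^4 + 2 + A^-4; d^3 = -A^6 - 3*A^2 - 3*A^-2 - A^-6; d^4 = A^8 + 4*A^4 + 6 + 4*A^-4 + A^-8; d^5 = -A^10 - 5*A^6 - 10*A^2 - 10*A^-2 - 5*A^-6 - A^-10; d^6 = A^12 + 6*A^8 + 15*A^4 + 20 + 15*A^-4 + 6*A^-8 + A^-12.
  A^7 * (d^6) = A^19 + 6*A^15 + 15*A^11 + 20*A^7 + 15*A^3 + 6*A^-1 + A^-5
  A^5 * (7*d^5) = -7*A^15 - 35*A^11 - 70*A^7 - 70*A^3 - 35*A^-1 - 7*A^-5
  A^3 * (21*d^4) = 21*A^11 + 84*A^7 + 126*A^3 + 84*A^-1 + 21*A^-5
  A^1 * (35*d^3) = -35*A^7 - 105*A^3 - 105*A^-1 - 35*A^-5
  A^-1 * (35*d^2) = 35*A^3 + 70*A^-1 + 35*A^-5
  A^-3 * (21*d) = -21*A^-1 - 21*A^-5
  A^-5 * (7) = 7*A^-5
  A^-7 * (d) = -A^-5 - A^-9
Summing the groups: <K> = A^19 - A^15 + A^11 - A^7 + A^3 - A^-1 - A^-9
Normalise by the writhe: (-A^3)^(-w) = (-A^3)^(7) = -A^21, so f(A) = -A^21 * <K> = -A^40 + A^36 - A^32 + A^28 - A^24 + A^20 + A^12.
Substitute A = t^(-1/4), i.e. A^e → t^(-e/4): V(t) = t^-3 + t^-5 - t^-6 + t^-7 - t^-8 + t^-9 - t^-10

Answer: t^-3 + t^-5 - t^-6 + t^-7 - t^-8 + t^-9 - t^-10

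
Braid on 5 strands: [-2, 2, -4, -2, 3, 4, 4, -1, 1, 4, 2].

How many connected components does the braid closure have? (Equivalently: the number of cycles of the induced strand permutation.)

Track the strand permutation on 5 strands, starting from identity.
  step 1: s2^-1 swaps positions 2,3 -> [1 3 2 4 5]
  step 2: s2 swaps positions 2,3 -> [1 2 3 4 5]
  step 3: s4^-1 swaps positions 4,5 -> [1 2 3 5 4]
  step 4: s2^-1 swaps positions 2,3 -> [1 3 2 5 4]
  step 5: s3 swaps positions 3,4 -> [1 3 5 2 4]
  step 6: s4 swaps positions 4,5 -> [1 3 5 4 2]
  step 7: s4 swaps positions 4,5 -> [1 3 5 2 4]
  step 8: s1^-1 swaps positions 1,2 -> [3 1 5 2 4]
  step 9: s1 swaps positions 1,2 -> [1 3 5 2 4]
  step 10: s4 swaps positions 4,5 -> [1 3 5 4 2]
  step 11: s2 swaps positions 2,3 -> [1 5 3 4 2]
Final permutation (position -> original strand): [1 5 3 4 2]
Closure components = cycle count of this permutation = 4.

Answer: 4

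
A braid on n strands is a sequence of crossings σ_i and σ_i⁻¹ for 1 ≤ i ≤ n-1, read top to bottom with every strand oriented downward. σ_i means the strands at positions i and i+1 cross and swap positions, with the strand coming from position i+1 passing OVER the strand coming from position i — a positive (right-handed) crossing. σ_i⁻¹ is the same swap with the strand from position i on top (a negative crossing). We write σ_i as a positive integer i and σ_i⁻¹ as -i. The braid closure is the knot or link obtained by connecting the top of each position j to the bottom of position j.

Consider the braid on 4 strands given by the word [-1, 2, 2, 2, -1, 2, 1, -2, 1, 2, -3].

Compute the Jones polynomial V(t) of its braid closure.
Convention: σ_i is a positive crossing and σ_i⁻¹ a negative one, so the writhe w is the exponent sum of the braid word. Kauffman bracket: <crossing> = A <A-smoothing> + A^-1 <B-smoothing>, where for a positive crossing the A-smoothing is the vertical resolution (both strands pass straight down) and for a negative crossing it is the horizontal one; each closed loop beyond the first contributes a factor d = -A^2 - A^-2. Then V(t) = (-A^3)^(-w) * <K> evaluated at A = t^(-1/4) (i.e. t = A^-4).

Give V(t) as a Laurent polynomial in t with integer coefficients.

-t^8 + t^7 - 2*t^6 + 3*t^5 - 3*t^4 + 4*t^3 - 2*t^2 + 2*t - 1

Derivation:
The presented braid s1^-1 s2 s2 s2 s1^-1 s2 s1 s2^-1 s1 s2 s3^-1 on 4 strands reduces by inverse Markov moves (closure unchanged at each step):
  Destabilize: the word has the form β·s3^-1 where s3^-1 occurs only as the final letter (β ∈ B_3); drop it and the last strand → 3 strands.
Reduced to β = s1^-1 s2 s2 s2 s1^-1 s2 s1 s2^-1 s1 s2 on 3 strands, 10 crossings.
Compute on β:
Braid: s1^-1 s2 s2 s2 s1^-1 s2 s1 s2^-1 s1 s2 on 3 strands, 10 crossings.
Writhe w = (#positive) - (#negative) = 7 - 3 = 4.
Enumerate smoothing states for the bracket polynomial. There are 2^10 = 1024 states.
For each crossing: s=0 is the vertical smoothing, s=1 horizontal. Crossing k contributes A^(sign_k * (1 - 2*s_k)); loop factor d = -A^2 - A^-2.
Tabulate the states by total A-exponent and number of loops L (A-exp: L × count):
  A^10: L=2 ×1
  A^8: L=1 ×5, L=3 ×5
  A^6: L=2 ×39, L=4 ×6
  A^4: L=1 ×34, L=3 ×85, L=5 ×1
  A^2: L=2 ×138, L=4 ×72
  A^0: L=1 ×48, L=3 ×167, L=5 ×37
  A^-2: L=2 ×91, L=4 ×109, L=6 ×10
  A^-4: L=3 ×82, L=5 ×37, L=7 ×1
  A^-6: L=4 ×40, L=6 ×5
  A^-8: L=5 ×10
  A^-10: L=6 ×1
Each group contributes A^e * Σ count * d^(L-1):
Powers of d = -A^2 - A^-2: d^2 = A^4 + 2 + A^-4; d^3 = -A^6 - 3*A^2 - 3*A^-2 - A^-6; d^4 = A^8 + 4*A^4 + 6 + 4*A^-4 + A^-8; d^5 = -A^10 - 5*A^6 - 10*A^2 - 10*A^-2 - 5*A^-6 - A^-10; d^6 = A^12 + 6*A^8 + 15*A^4 + 20 + 15*A^-4 + 6*A^-8 + A^-12.
  A^10 * (d) = -A^12 - A^8
  A^8 * (5 + 5*d^2) = 5*A^12 + 15*A^8 + 5*A^4
  A^6 * (39*d + 6*d^3) = -6*A^12 - 57*A^8 - 57*A^4 - 6
  A^4 * (34 + 85*d^2 + d^4) = A^12 + 89*A^8 + 210*A^4 + 89 + A^-4
  A^2 * (138*d + 72*d^3) = -72*A^8 - 354*A^4 - 354 - 72*A^-4
  A^0 * (48 + 167*d^2 + 37*d^4) = 37*A^8 + 315*A^4 + 604 + 315*A^-4 + 37*A^-8
  A^-2 * (91*d + 109*d^3 + 10*d^5) = -10*A^8 - 159*A^4 - 518 - 518*A^-4 - 159*A^-8 - 10*A^-12
  A^-4 * (82*d^2 + 37*d^4 + d^6) = A^8 + 43*A^4 + 245 + 406*A^-4 + 245*A^-8 + 43*A^-12 + A^-16
  A^-6 * (40*d^3 + 5*d^5) = -5*A^4 - 65 - 170*A^-4 - 170*A^-8 - 65*A^-12 - 5*A^-16
  A^-8 * (10*d^4) = 10 + 40*A^-4 + 60*A^-8 + 40*A^-12 + 10*A^-16
  A^-10 * (d^5) = -1 - 5*A^-4 - 10*A^-8 - 10*A^-12 - 5*A^-16 - A^-20
Summing the groups: <K> = -A^12 + 2*A^8 - 2*A^4 + 4 - 3*A^-4 + 3*A^-8 - 2*A^-12 + A^-16 - A^-20
Normalise by the writhe: (-A^3)^(-w) = (-A^3)^(-4) = A^-12, so f(A) = A^-12 * <K> = -1 + 2*A^-4 - 2*A^-8 + 4*A^-12 - 3*A^-16 + 3*A^-20 - 2*A^-24 + A^-28 - A^-32.
Substitute A = t^(-1/4), i.e. A^e → t^(-e/4): V(t) = -t^8 + t^7 - 2*t^6 + 3*t^5 - 3*t^4 + 4*t^3 - 2*t^2 + 2*t - 1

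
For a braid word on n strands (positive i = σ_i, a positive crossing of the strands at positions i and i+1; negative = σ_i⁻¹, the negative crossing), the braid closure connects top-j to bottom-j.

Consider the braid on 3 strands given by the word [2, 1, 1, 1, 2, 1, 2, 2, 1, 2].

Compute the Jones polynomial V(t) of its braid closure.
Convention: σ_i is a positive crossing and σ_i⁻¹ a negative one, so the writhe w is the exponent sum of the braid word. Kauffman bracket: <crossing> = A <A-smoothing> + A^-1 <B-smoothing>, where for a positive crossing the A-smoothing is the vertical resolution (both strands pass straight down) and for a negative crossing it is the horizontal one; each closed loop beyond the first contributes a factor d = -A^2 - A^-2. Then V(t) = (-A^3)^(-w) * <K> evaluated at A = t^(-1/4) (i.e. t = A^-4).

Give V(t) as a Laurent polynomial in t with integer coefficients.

-t^10 + t^6 + t^4

Derivation:
Braid: s2 s1 s1 s1 s2 s1 s2 s2 s1 s2 on 3 strands, 10 crossings.
Writhe w = (#positive) - (#negative) = 10 - 0 = 10.
Computing the Kauffman bracket via state sum. There are 2^10 = 1024 states.
Each crossing splits two ways (0=vertical, 1=horizontal). The state's weight is A^(#A-smoothings - #B-smoothings) * d^(loops - 1).
Tabulate the states by total A-exponent and number of loops L (A-exp: L × count):
  A^10: L=3 ×1
  A^8: L=2 ×10
  A^6: L=1 ×25, L=3 ×20
  A^4: L=2 ×100, L=4 ×20
  A^2: L=1 ×36, L=3 ×164, L=5 ×10
  A^0: L=2 ×108, L=4 ×142, L=6 ×2
  A^-2: L=1 ×12, L=3 ×129, L=5 ×69
  A^-4: L=2 ×24, L=4 ×78, L=6 ×18
  A^-6: L=3 ×19, L=5 ×24, L=7 ×2
  A^-8: L=4 ×7, L=6 ×3
  A^-10: L=5 ×1
Each group contributes A^e * Σ count * d^(L-1):
Powers of d = -A^2 - A^-2: d^2 = A^4 + 2 + A^-4; d^3 = -A^6 - 3*A^2 - 3*A^-2 - A^-6; d^4 = A^8 + 4*A^4 + 6 + 4*A^-4 + A^-8; d^5 = -A^10 - 5*A^6 - 10*A^2 - 10*A^-2 - 5*A^-6 - A^-10; d^6 = A^12 + 6*A^8 + 15*A^4 + 20 + 15*A^-4 + 6*A^-8 + A^-12.
  A^10 * (d^2) = A^14 + 2*A^10 + A^6
  A^8 * (10*d) = -10*A^10 - 10*A^6
  A^6 * (25 + 20*d^2) = 20*A^10 + 65*A^6 + 20*A^2
  A^4 * (100*d + 20*d^3) = -20*A^10 - 160*A^6 - 160*A^2 - 20*A^-2
  A^2 * (36 + 164*d^2 + 10*d^4) = 10*A^10 + 204*A^6 + 424*A^2 + 204*A^-2 + 10*A^-6
  A^0 * (108*d + 142*d^3 + 2*d^5) = -2*A^10 - 152*A^6 - 554*A^2 - 554*A^-2 - 152*A^-6 - 2*A^-10
  A^-2 * (12 + 129*d^2 + 69*d^4) = 69*A^6 + 405*A^2 + 684*A^-2 + 405*A^-6 + 69*A^-10
  A^-4 * (24*d + 78*d^3 + 18*d^5) = -18*A^6 - 168*A^2 - 438*A^-2 - 438*A^-6 - 168*A^-10 - 18*A^-14
  A^-6 * (19*d^2 + 24*d^4 + 2*d^6) = 2*A^6 + 36*A^2 + 145*A^-2 + 222*A^-6 + 145*A^-10 + 36*A^-14 + 2*A^-18
  A^-8 * (7*d^3 + 3*d^5) = -3*A^2 - 22*A^-2 - 51*A^-6 - 51*A^-10 - 22*A^-14 - 3*A^-18
  A^-10 * (d^4) = A^-2 + 4*A^-6 + 6*A^-10 + 4*A^-14 + A^-18
Summing the groups: <K> = A^14 + A^6 - A^-10
Normalise by the writhe: (-A^3)^(-w) = (-A^3)^(-10) = A^-30, so f(A) = A^-30 * <K> = A^-16 + A^-24 - A^-40.
Substitute A = t^(-1/4), i.e. A^e → t^(-e/4): V(t) = -t^10 + t^6 + t^4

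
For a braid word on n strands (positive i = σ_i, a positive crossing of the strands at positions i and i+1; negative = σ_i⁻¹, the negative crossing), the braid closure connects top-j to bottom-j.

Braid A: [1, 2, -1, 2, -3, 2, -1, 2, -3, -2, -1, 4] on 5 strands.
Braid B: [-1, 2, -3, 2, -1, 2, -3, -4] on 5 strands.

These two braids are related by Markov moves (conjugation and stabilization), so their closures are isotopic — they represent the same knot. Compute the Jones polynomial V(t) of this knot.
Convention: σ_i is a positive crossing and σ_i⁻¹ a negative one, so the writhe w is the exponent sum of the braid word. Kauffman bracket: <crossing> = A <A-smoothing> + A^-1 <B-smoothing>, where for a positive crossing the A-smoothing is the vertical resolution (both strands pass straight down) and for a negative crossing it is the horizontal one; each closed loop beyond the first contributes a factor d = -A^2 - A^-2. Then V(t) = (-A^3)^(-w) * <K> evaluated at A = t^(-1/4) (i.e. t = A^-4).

Markov-equivalent braids have isotopic closures, hence identical knot invariants. Strip the Markov moves from each word to reach a common short braid β, then compute V(t) once on β.
Braid A: s1 s2 s1^-1 s2 s3^-1 s2 s1^-1 s2 s3^-1 s2^-1 s1^-1 s4 on 5 strands reduces by inverse Markov moves (closure unchanged at each step):
  Destabilize: the word has the form β·s4 where s4 occurs only as the final letter (β ∈ B_4); drop it and the last strand → 4 strands.
  Deconjugate: the word is γ·β·γ⁻¹ with γ = s1 s2 (prefix) and γ⁻¹ = s2^-1 s1^-1 (suffix); strip both.
Reduced to β = s1^-1 s2 s3^-1 s2 s1^-1 s2 s3^-1 on 4 strands, 7 crossings.
Braid B: s1^-1 s2 s3^-1 s2 s1^-1 s2 s3^-1 s4^-1 on 5 strands reduces by inverse Markov moves (closure unchanged at each step):
  Destabilize: the word has the form β·s4^-1 where s4^-1 occurs only as the final letter (β ∈ B_4); drop it and the last strand → 4 strands.
Reduced to β = s1^-1 s2 s3^-1 s2 s1^-1 s2 s3^-1 on 4 strands, 7 crossings.
Both give the same β = s1^-1 s2 s3^-1 s2 s1^-1 s2 s3^-1 on 4 strands, so one state sum suffices:
Braid: s1^-1 s2 s3^-1 s2 s1^-1 s2 s3^-1 on 4 strands, 7 crossings.
Writhe w = (#positive) - (#negative) = 3 - 4 = -1.
Computing the Kauffman bracket via state sum. There are 2^7 = 128 states.
For each crossing: s=0 is the vertical smoothing, s=1 horizontal. Crossing k contributes A^(sign_k * (1 - 2*s_k)); loop factor d = -A^2 - A^-2.
Tabulate the states by total A-exponent and number of loops L (A-exp: L × count):
  A^7: L=4 ×1
  A^5: L=3 ×7
  A^3: L=2 ×19, L=4 ×2
  A^1: L=1 ×21, L=3 ×14
  A^-1: L=2 ×32, L=4 ×3
  A^-3: L=3 ×21
  A^-5: L=4 ×7
  A^-7: L=5 ×1
Each group contributes A^e * Σ count * d^(L-1):
Powers of d = -A^2 - A^-2: d^2 = A^4 + 2 + A^-4; d^3 = -A^6 - 3*A^2 - 3*A^-2 - A^-6; d^4 = A^8 + 4*A^4 + 6 + 4*A^-4 + A^-8.
  A^7 * (d^3) = -A^13 - 3*A^9 - 3*A^5 - A
  A^5 * (7*d^2) = 7*A^9 + 14*A^5 + 7*A
  A^3 * (19*d + 2*d^3) = -2*A^9 - 25*A^5 - 25*A - 2*A^-3
  A^1 * (21 + 14*d^2) = 14*A^5 + 49*A + 14*A^-3
  A^-1 * (32*d + 3*d^3) = -3*A^5 - 41*A - 41*A^-3 - 3*A^-7
  A^-3 * (21*d^2) = 21*A + 42*A^-3 + 21*A^-7
  A^-5 * (7*d^3) = -7*A - 21*A^-3 - 21*A^-7 - 7*A^-11
  A^-7 * (d^4) = A + 4*A^-3 + 6*A^-7 + 4*A^-11 + A^-15
Summing the groups: <K> = -A^13 + 2*A^9 - 3*A^5 + 4*A - 4*A^-3 + 3*A^-7 - 3*A^-11 + A^-15
Normalise by the writhe: (-A^3)^(-w) = (-A^3)^(1) = -A^3, so f(A) = -A^3 * <K> = A^16 - 2*A^12 + 3*A^8 - 4*A^4 + 4 - 3*A^-4 + 3*A^-8 - A^-12.
Substitute A = t^(-1/4), i.e. A^e → t^(-e/4): V(t) = -t^3 + 3*t^2 - 3*t + 4 - 4*t^-1 + 3*t^-2 - 2*t^-3 + t^-4

Answer: -t^3 + 3*t^2 - 3*t + 4 - 4*t^-1 + 3*t^-2 - 2*t^-3 + t^-4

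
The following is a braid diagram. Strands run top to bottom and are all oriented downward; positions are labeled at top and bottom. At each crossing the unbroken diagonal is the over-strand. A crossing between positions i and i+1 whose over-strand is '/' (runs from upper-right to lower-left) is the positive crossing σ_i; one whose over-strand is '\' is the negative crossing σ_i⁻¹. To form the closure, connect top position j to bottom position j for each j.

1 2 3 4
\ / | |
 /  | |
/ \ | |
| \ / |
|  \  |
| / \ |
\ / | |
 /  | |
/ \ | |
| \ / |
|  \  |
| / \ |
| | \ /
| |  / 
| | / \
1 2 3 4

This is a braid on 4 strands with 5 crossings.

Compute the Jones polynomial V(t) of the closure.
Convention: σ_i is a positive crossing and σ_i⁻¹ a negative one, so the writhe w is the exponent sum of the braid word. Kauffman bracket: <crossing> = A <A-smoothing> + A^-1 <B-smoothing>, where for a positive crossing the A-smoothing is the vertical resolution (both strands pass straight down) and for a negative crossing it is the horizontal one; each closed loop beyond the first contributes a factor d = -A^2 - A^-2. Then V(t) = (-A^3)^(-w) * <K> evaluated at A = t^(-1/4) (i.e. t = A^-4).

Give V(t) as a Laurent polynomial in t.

Reading the diagram top to bottom ('/'-over between positions i,i+1 = s_i, '\'-over = s_i^-1): braid word = s1 s2^-1 s1 s2^-1 s3.
The presented braid s1 s2^-1 s1 s2^-1 s3 on 4 strands reduces by inverse Markov moves (closure unchanged at each step):
  Destabilize: the word has the form β·s3 where s3 occurs only as the final letter (β ∈ B_3); drop it and the last strand → 3 strands.
Reduced to β = s1 s2^-1 s1 s2^-1 on 3 strands, 4 crossings.
Compute on β:
Braid: s1 s2^-1 s1 s2^-1 on 3 strands, 4 crossings.
Writhe w = (#positive) - (#negative) = 2 - 2 = 0.
Computing the Kauffman bracket via state sum. There are 2^4 = 16 states.
Each crossing splits two ways (0=vertical, 1=horizontal). The state's weight is A^(#A-smoothings - #B-smoothings) * d^(loops - 1).
  state 0000: A-exp=+0, loops=3, term = A^0 * d^2
  state 0001: A-exp=+2, loops=2, term = A^2 * d^1
  state 0010: A-exp=-2, loops=2, term = A^-2 * d^1
  state 0011: A-exp=+0, loops=1, term = A^0 * d^0
  state 0100: A-exp=+2, loops=2, term = A^2 * d^1
  state 0101: A-exp=+4, loops=3, term = A^4 * d^2
  state 0110: A-exp=+0, loops=1, term = A^0 * d^0
  state 0111: A-exp=+2, loops=2, term = A^2 * d^1
  state 1000: A-exp=-2, loops=2, term = A^-2 * d^1
  state 1001: A-exp=+0, loops=1, term = A^0 * d^0
  state 1010: A-exp=-4, loops=3, term = A^-4 * d^2
  state 1011: A-exp=-2, loops=2, term = A^-2 * d^1
  state 1100: A-exp=+0, loops=1, term = A^0 * d^0
  state 1101: A-exp=+2, loops=2, term = A^2 * d^1
  state 1110: A-exp=-2, loops=2, term = A^-2 * d^1
  state 1111: A-exp=+0, loops=1, term = A^0 * d^0
Collect the terms by A-exponent (count of states per loop number):
Powers of d = -A^2 - A^-2: d^2 = A^4 + 2 + A^-4.
  A^4 * (d^2) = A^8 + 2*A^4 + 1
  A^2 * (4*d) = -4*A^4 - 4
  A^0 * (5 + d^2) = A^4 + 7 + A^-4
  A^-2 * (4*d) = -4 - 4*A^-4
  A^-4 * (d^2) = 1 + 2*A^-4 + A^-8
Summing the groups: <K> = A^8 - A^4 + 1 - A^-4 + A^-8
Normalise by the writhe: (-A^3)^(-w) = (-A^3)^(0) = 1, so f(A) = 1 * <K> = A^8 - A^4 + 1 - A^-4 + A^-8.
Substitute A = t^(-1/4), i.e. A^e → t^(-e/4): V(t) = t^2 - t + 1 - t^-1 + t^-2

Answer: t^2 - t + 1 - t^-1 + t^-2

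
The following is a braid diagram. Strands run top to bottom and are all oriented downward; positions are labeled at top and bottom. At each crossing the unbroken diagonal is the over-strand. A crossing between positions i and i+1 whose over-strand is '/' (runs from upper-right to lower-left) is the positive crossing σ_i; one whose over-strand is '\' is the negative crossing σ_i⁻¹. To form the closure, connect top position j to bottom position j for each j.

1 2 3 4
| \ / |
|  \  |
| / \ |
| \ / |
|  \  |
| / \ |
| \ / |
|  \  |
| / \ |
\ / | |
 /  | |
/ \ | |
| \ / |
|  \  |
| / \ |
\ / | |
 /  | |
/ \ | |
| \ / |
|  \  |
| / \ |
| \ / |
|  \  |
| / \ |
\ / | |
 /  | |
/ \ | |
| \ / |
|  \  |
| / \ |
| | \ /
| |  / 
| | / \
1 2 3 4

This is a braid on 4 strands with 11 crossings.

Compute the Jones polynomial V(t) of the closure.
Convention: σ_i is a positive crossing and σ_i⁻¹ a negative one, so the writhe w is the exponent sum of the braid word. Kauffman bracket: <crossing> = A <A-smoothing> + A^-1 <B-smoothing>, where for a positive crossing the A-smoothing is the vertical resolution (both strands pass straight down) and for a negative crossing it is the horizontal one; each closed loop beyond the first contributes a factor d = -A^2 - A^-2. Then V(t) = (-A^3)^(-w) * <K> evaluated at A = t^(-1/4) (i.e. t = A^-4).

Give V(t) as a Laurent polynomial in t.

-t + 3 - 4*t^-1 + 7*t^-2 - 8*t^-3 + 9*t^-4 - 9*t^-5 + 7*t^-6 - 5*t^-7 + 3*t^-8 - t^-9

Derivation:
Reading the diagram top to bottom ('/'-over between positions i,i+1 = s_i, '\'-over = s_i^-1): braid word = s2^-1 s2^-1 s2^-1 s1 s2^-1 s1 s2^-1 s2^-1 s1 s2^-1 s3.
The presented braid s2^-1 s2^-1 s2^-1 s1 s2^-1 s1 s2^-1 s2^-1 s1 s2^-1 s3 on 4 strands reduces by inverse Markov moves (closure unchanged at each step):
  Destabilize: the word has the form β·s3 where s3 occurs only as the final letter (β ∈ B_3); drop it and the last strand → 3 strands.
Reduced to β = s2^-1 s2^-1 s2^-1 s1 s2^-1 s1 s2^-1 s2^-1 s1 s2^-1 on 3 strands, 10 crossings.
Compute on β:
Braid: s2^-1 s2^-1 s2^-1 s1 s2^-1 s1 s2^-1 s2^-1 s1 s2^-1 on 3 strands, 10 crossings.
Writhe w = (#positive) - (#negative) = 3 - 7 = -4.
Computing the Kauffman bracket via state sum. There are 2^10 = 1024 states.
Each crossing splits two ways (0=vertical, 1=horizontal). The state's weight is A^(#A-smoothings - #B-smoothings) * d^(loops - 1).
Tabulate the states by total A-exponent and number of loops L (A-exp: L × count):
  A^10: L=8 ×1
  A^8: L=7 ×10
  A^6: L=6 ×45
  A^4: L=5 ×119, L=7 ×1
  A^2: L=4 ×202, L=6 ×8
  A^0: L=3 ×224, L=5 ×28
  A^-2: L=2 ×156, L=4 ×53, L=6 ×1
  A^-4: L=1 ×57, L=3 ×59, L=5 ×4
  A^-6: L=2 ×38, L=4 ×7
  A^-8: L=3 ×10
  A^-10: L=4 ×1
Each group contributes A^e * Σ count * d^(L-1):
Powers of d = -A^2 - A^-2: d^2 = A^4 + 2 + A^-4; d^3 = -A^6 - 3*A^2 - 3*A^-2 - A^-6; d^4 = A^8 + 4*A^4 + 6 + 4*A^-4 + A^-8; d^5 = -A^10 - 5*A^6 - 10*A^2 - 10*A^-2 - 5*A^-6 - A^-10; d^6 = A^12 + 6*A^8 + 15*A^4 + 20 + 15*A^-4 + 6*A^-8 + A^-12; d^7 = -A^14 - 7*A^10 - 21*A^6 - 35*A^2 - 35*A^-2 - 21*A^-6 - 7*A^-10 - A^-14.
  A^10 * (d^7) = -A^24 - 7*A^20 - 21*A^16 - 35*A^12 - 35*A^8 - 21*A^4 - 7 - A^-4
  A^8 * (10*d^6) = 10*A^20 + 60*A^16 + 150*A^12 + 200*A^8 + 150*A^4 + 60 + 10*A^-4
  A^6 * (45*d^5) = -45*A^16 - 225*A^12 - 450*A^8 - 450*A^4 - 225 - 45*A^-4
  A^4 * (119*d^4 + d^6) = A^16 + 125*A^12 + 491*A^8 + 734*A^4 + 491 + 125*A^-4 + A^-8
  A^2 * (202*d^3 + 8*d^5) = -8*A^12 - 242*A^8 - 686*A^4 - 686 - 242*A^-4 - 8*A^-8
  A^0 * (224*d^2 + 28*d^4) = 28*A^8 + 336*A^4 + 616 + 336*A^-4 + 28*A^-8
  A^-2 * (156*d + 53*d^3 + d^5) = -A^8 - 58*A^4 - 325 - 325*A^-4 - 58*A^-8 - A^-12
  A^-4 * (57 + 59*d^2 + 4*d^4) = 4*A^4 + 75 + 199*A^-4 + 75*A^-8 + 4*A^-12
  A^-6 * (38*d + 7*d^3) = -7 - 59*A^-4 - 59*A^-8 - 7*A^-12
  A^-8 * (10*d^2) = 10*A^-4 + 20*A^-8 + 10*A^-12
  A^-10 * (d^3) = -A^-4 - 3*A^-8 - 3*A^-12 - A^-16
Summing the groups: <K> = -A^24 + 3*A^20 - 5*A^16 + 7*A^12 - 9*A^8 + 9*A^4 - 8 + 7*A^-4 - 4*A^-8 + 3*A^-12 - A^-16
Normalise by the writhe: (-A^3)^(-w) = (-A^3)^(4) = A^12, so f(A) = A^12 * <K> = -A^36 + 3*A^32 - 5*A^28 + 7*A^24 - 9*A^20 + 9*A^16 - 8*A^12 + 7*A^8 - 4*A^4 + 3 - A^-4.
Substitute A = t^(-1/4), i.e. A^e → t^(-e/4): V(t) = -t + 3 - 4*t^-1 + 7*t^-2 - 8*t^-3 + 9*t^-4 - 9*t^-5 + 7*t^-6 - 5*t^-7 + 3*t^-8 - t^-9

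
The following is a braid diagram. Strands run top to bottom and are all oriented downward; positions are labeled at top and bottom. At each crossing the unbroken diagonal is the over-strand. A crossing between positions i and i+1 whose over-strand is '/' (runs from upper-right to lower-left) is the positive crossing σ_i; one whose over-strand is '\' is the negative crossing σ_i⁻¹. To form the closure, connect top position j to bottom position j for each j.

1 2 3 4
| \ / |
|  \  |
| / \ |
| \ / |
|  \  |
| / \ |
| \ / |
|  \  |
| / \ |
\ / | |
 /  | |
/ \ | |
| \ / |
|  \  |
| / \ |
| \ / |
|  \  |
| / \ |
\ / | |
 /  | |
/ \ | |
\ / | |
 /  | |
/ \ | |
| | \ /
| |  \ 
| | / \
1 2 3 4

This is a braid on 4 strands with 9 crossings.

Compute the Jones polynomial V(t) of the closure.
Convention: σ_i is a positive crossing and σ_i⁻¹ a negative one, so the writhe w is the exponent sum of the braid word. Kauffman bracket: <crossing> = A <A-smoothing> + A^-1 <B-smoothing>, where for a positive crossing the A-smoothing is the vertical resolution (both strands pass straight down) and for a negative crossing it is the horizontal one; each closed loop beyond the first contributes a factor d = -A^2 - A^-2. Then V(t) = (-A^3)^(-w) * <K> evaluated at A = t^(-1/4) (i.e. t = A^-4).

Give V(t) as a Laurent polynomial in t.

Reading the diagram top to bottom ('/'-over between positions i,i+1 = s_i, '\'-over = s_i^-1): braid word = s2^-1 s2^-1 s2^-1 s1 s2^-1 s2^-1 s1 s1 s3^-1.
The presented braid s2^-1 s2^-1 s2^-1 s1 s2^-1 s2^-1 s1 s1 s3^-1 on 4 strands reduces by inverse Markov moves (closure unchanged at each step):
  Destabilize: the word has the form β·s3^-1 where s3^-1 occurs only as the final letter (β ∈ B_3); drop it and the last strand → 3 strands.
Reduced to β = s2^-1 s2^-1 s2^-1 s1 s2^-1 s2^-1 s1 s1 on 3 strands, 8 crossings.
Compute on β:
Braid: s2^-1 s2^-1 s2^-1 s1 s2^-1 s2^-1 s1 s1 on 3 strands, 8 crossings.
Writhe w = (#positive) - (#negative) = 3 - 5 = -2.
Computing the Kauffman bracket via state sum. There are 2^8 = 256 states.
Smooth each crossing (0=||, 1=⌣⌢); contribution A^(Σ sign_k(1-2s_k)) * d^(L-1).
Tabulate the states by total A-exponent and number of loops L (A-exp: L × count):
  A^8: L=6 ×1
  A^6: L=5 ×8
  A^4: L=4 ×27, L=6 ×1
  A^2: L=3 ×50, L=5 ×6
  A^0: L=2 ×53, L=4 ×17
  A^-2: L=1 ×27, L=3 ×28, L=5 ×1
  A^-4: L=2 ×24, L=4 ×4
  A^-6: L=3 ×8
  A^-8: L=4 ×1
Each group contributes A^e * Σ count * d^(L-1):
Powers of d = -A^2 - A^-2: d^2 = A^4 + 2 + A^-4; d^3 = -A^6 - 3*A^2 - 3*A^-2 - A^-6; d^4 = A^8 + 4*A^4 + 6 + 4*A^-4 + A^-8; d^5 = -A^10 - 5*A^6 - 10*A^2 - 10*A^-2 - 5*A^-6 - A^-10.
  A^8 * (d^5) = -A^18 - 5*A^14 - 10*A^10 - 10*A^6 - 5*A^2 - A^-2
  A^6 * (8*d^4) = 8*A^14 + 32*A^10 + 48*A^6 + 32*A^2 + 8*A^-2
  A^4 * (27*d^3 + d^5) = -A^14 - 32*A^10 - 91*A^6 - 91*A^2 - 32*A^-2 - A^-6
  A^2 * (50*d^2 + 6*d^4) = 6*A^10 + 74*A^6 + 136*A^2 + 74*A^-2 + 6*A^-6
  A^0 * (53*d + 17*d^3) = -17*A^6 - 104*A^2 - 104*A^-2 - 17*A^-6
  A^-2 * (27 + 28*d^2 + d^4) = A^6 + 32*A^2 + 89*A^-2 + 32*A^-6 + A^-10
  A^-4 * (24*d + 4*d^3) = -4*A^2 - 36*A^-2 - 36*A^-6 - 4*A^-10
  A^-6 * (8*d^2) = 8*A^-2 + 16*A^-6 + 8*A^-10
  A^-8 * (d^3) = -A^-2 - 3*A^-6 - 3*A^-10 - A^-14
Summing the groups: <K> = -A^18 + 2*A^14 - 4*A^10 + 5*A^6 - 4*A^2 + 5*A^-2 - 3*A^-6 + 2*A^-10 - A^-14
Normalise by the writhe: (-A^3)^(-w) = (-A^3)^(2) = A^6, so f(A) = A^6 * <K> = -A^24 + 2*A^20 - 4*A^16 + 5*A^12 - 4*A^8 + 5*A^4 - 3 + 2*A^-4 - A^-8.
Substitute A = t^(-1/4), i.e. A^e → t^(-e/4): V(t) = -t^2 + 2*t - 3 + 5*t^-1 - 4*t^-2 + 5*t^-3 - 4*t^-4 + 2*t^-5 - t^-6

Answer: -t^2 + 2*t - 3 + 5*t^-1 - 4*t^-2 + 5*t^-3 - 4*t^-4 + 2*t^-5 - t^-6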